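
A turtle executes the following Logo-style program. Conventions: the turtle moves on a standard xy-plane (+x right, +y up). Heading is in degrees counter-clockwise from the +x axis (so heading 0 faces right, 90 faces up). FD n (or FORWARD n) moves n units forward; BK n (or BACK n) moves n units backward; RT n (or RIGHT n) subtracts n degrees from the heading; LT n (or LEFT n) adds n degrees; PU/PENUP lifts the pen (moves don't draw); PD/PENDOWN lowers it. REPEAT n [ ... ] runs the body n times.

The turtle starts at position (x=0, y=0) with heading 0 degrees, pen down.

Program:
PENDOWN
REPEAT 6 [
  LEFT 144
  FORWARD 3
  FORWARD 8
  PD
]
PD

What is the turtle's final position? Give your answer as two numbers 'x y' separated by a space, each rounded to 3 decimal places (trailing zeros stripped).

Answer: -8.899 6.466

Derivation:
Executing turtle program step by step:
Start: pos=(0,0), heading=0, pen down
PD: pen down
REPEAT 6 [
  -- iteration 1/6 --
  LT 144: heading 0 -> 144
  FD 3: (0,0) -> (-2.427,1.763) [heading=144, draw]
  FD 8: (-2.427,1.763) -> (-8.899,6.466) [heading=144, draw]
  PD: pen down
  -- iteration 2/6 --
  LT 144: heading 144 -> 288
  FD 3: (-8.899,6.466) -> (-7.972,3.612) [heading=288, draw]
  FD 8: (-7.972,3.612) -> (-5.5,-3.996) [heading=288, draw]
  PD: pen down
  -- iteration 3/6 --
  LT 144: heading 288 -> 72
  FD 3: (-5.5,-3.996) -> (-4.573,-1.143) [heading=72, draw]
  FD 8: (-4.573,-1.143) -> (-2.101,6.466) [heading=72, draw]
  PD: pen down
  -- iteration 4/6 --
  LT 144: heading 72 -> 216
  FD 3: (-2.101,6.466) -> (-4.528,4.702) [heading=216, draw]
  FD 8: (-4.528,4.702) -> (-11,0) [heading=216, draw]
  PD: pen down
  -- iteration 5/6 --
  LT 144: heading 216 -> 0
  FD 3: (-11,0) -> (-8,0) [heading=0, draw]
  FD 8: (-8,0) -> (0,0) [heading=0, draw]
  PD: pen down
  -- iteration 6/6 --
  LT 144: heading 0 -> 144
  FD 3: (0,0) -> (-2.427,1.763) [heading=144, draw]
  FD 8: (-2.427,1.763) -> (-8.899,6.466) [heading=144, draw]
  PD: pen down
]
PD: pen down
Final: pos=(-8.899,6.466), heading=144, 12 segment(s) drawn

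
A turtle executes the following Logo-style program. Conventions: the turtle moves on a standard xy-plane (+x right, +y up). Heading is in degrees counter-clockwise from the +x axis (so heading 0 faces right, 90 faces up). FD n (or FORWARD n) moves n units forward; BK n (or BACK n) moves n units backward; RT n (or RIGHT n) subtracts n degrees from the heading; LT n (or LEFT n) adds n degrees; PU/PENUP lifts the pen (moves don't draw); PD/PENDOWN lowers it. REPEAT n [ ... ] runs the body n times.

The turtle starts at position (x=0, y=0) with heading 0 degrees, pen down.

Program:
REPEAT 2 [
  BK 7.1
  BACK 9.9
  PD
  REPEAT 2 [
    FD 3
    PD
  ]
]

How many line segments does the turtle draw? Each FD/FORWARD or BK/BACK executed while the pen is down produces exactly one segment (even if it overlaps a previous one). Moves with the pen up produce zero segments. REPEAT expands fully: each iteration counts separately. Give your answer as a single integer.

Executing turtle program step by step:
Start: pos=(0,0), heading=0, pen down
REPEAT 2 [
  -- iteration 1/2 --
  BK 7.1: (0,0) -> (-7.1,0) [heading=0, draw]
  BK 9.9: (-7.1,0) -> (-17,0) [heading=0, draw]
  PD: pen down
  REPEAT 2 [
    -- iteration 1/2 --
    FD 3: (-17,0) -> (-14,0) [heading=0, draw]
    PD: pen down
    -- iteration 2/2 --
    FD 3: (-14,0) -> (-11,0) [heading=0, draw]
    PD: pen down
  ]
  -- iteration 2/2 --
  BK 7.1: (-11,0) -> (-18.1,0) [heading=0, draw]
  BK 9.9: (-18.1,0) -> (-28,0) [heading=0, draw]
  PD: pen down
  REPEAT 2 [
    -- iteration 1/2 --
    FD 3: (-28,0) -> (-25,0) [heading=0, draw]
    PD: pen down
    -- iteration 2/2 --
    FD 3: (-25,0) -> (-22,0) [heading=0, draw]
    PD: pen down
  ]
]
Final: pos=(-22,0), heading=0, 8 segment(s) drawn
Segments drawn: 8

Answer: 8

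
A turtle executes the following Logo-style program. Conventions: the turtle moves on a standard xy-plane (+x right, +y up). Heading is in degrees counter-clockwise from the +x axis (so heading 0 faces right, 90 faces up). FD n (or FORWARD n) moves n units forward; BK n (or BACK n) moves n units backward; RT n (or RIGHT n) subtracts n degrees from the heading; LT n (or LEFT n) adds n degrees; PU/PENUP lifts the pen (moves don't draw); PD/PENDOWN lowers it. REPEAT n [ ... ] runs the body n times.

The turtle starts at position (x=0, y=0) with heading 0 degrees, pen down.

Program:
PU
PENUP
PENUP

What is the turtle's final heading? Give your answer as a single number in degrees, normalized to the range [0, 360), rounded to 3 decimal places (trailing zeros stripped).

Answer: 0

Derivation:
Executing turtle program step by step:
Start: pos=(0,0), heading=0, pen down
PU: pen up
PU: pen up
PU: pen up
Final: pos=(0,0), heading=0, 0 segment(s) drawn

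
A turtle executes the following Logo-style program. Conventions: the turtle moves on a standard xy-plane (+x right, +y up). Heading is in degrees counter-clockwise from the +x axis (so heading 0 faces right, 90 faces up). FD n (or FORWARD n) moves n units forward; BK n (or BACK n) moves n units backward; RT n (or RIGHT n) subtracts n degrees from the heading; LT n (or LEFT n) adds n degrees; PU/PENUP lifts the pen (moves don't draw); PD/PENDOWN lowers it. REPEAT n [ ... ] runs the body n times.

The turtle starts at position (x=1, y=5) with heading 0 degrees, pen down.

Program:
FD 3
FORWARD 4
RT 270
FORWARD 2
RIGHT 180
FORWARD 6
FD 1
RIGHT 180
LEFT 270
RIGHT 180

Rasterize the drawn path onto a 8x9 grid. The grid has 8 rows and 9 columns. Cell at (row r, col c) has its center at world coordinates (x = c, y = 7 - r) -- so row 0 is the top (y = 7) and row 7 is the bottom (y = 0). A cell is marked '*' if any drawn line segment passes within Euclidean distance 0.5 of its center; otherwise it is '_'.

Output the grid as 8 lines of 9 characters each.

Segment 0: (1,5) -> (4,5)
Segment 1: (4,5) -> (8,5)
Segment 2: (8,5) -> (8,7)
Segment 3: (8,7) -> (8,1)
Segment 4: (8,1) -> (8,0)

Answer: ________*
________*
_********
________*
________*
________*
________*
________*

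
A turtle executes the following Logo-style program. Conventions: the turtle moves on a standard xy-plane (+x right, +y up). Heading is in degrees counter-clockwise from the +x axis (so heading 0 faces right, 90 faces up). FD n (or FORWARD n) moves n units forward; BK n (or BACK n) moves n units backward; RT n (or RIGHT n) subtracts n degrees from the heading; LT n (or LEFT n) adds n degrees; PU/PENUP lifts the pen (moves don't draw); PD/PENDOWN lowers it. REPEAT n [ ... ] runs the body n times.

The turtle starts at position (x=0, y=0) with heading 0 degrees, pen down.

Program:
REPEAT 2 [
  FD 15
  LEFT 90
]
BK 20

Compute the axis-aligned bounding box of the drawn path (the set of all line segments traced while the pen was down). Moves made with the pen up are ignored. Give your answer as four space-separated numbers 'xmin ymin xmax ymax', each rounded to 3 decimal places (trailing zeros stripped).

Answer: 0 0 35 15

Derivation:
Executing turtle program step by step:
Start: pos=(0,0), heading=0, pen down
REPEAT 2 [
  -- iteration 1/2 --
  FD 15: (0,0) -> (15,0) [heading=0, draw]
  LT 90: heading 0 -> 90
  -- iteration 2/2 --
  FD 15: (15,0) -> (15,15) [heading=90, draw]
  LT 90: heading 90 -> 180
]
BK 20: (15,15) -> (35,15) [heading=180, draw]
Final: pos=(35,15), heading=180, 3 segment(s) drawn

Segment endpoints: x in {0, 15, 15, 35}, y in {0, 15, 15}
xmin=0, ymin=0, xmax=35, ymax=15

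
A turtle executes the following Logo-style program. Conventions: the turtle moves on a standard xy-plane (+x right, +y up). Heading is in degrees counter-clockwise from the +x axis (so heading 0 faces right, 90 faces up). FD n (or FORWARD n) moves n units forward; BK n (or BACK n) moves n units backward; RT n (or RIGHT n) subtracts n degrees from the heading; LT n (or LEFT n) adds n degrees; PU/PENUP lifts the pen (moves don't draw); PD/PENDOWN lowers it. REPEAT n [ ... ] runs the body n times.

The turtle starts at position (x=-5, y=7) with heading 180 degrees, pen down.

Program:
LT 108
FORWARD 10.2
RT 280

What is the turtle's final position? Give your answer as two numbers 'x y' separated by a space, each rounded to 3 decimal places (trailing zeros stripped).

Executing turtle program step by step:
Start: pos=(-5,7), heading=180, pen down
LT 108: heading 180 -> 288
FD 10.2: (-5,7) -> (-1.848,-2.701) [heading=288, draw]
RT 280: heading 288 -> 8
Final: pos=(-1.848,-2.701), heading=8, 1 segment(s) drawn

Answer: -1.848 -2.701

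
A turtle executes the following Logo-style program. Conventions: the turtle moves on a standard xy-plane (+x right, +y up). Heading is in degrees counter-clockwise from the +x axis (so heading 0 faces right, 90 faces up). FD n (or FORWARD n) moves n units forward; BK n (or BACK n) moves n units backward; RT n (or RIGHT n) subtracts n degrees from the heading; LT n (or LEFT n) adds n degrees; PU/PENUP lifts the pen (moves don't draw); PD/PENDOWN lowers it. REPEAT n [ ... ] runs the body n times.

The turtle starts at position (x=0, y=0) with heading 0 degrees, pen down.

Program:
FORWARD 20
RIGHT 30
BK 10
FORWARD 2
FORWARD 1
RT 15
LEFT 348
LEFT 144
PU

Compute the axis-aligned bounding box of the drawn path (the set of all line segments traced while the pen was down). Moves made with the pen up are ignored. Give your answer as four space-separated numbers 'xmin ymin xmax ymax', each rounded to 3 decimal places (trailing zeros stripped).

Answer: 0 0 20 5

Derivation:
Executing turtle program step by step:
Start: pos=(0,0), heading=0, pen down
FD 20: (0,0) -> (20,0) [heading=0, draw]
RT 30: heading 0 -> 330
BK 10: (20,0) -> (11.34,5) [heading=330, draw]
FD 2: (11.34,5) -> (13.072,4) [heading=330, draw]
FD 1: (13.072,4) -> (13.938,3.5) [heading=330, draw]
RT 15: heading 330 -> 315
LT 348: heading 315 -> 303
LT 144: heading 303 -> 87
PU: pen up
Final: pos=(13.938,3.5), heading=87, 4 segment(s) drawn

Segment endpoints: x in {0, 11.34, 13.072, 13.938, 20}, y in {0, 3.5, 4, 5}
xmin=0, ymin=0, xmax=20, ymax=5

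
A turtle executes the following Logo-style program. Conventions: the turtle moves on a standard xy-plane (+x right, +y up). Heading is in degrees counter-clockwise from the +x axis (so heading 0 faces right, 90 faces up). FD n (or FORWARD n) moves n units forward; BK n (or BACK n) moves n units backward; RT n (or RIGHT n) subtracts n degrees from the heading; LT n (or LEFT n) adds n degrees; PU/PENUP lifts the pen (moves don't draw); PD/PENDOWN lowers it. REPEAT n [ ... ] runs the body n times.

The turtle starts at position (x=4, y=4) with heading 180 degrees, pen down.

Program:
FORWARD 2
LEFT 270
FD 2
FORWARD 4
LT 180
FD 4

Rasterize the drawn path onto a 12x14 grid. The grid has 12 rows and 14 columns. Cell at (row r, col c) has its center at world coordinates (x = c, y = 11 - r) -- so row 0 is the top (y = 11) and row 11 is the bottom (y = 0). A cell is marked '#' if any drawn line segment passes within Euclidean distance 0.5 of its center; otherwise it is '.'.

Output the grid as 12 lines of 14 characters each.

Answer: ..............
..#...........
..#...........
..#...........
..#...........
..#...........
..#...........
..###.........
..............
..............
..............
..............

Derivation:
Segment 0: (4,4) -> (2,4)
Segment 1: (2,4) -> (2,6)
Segment 2: (2,6) -> (2,10)
Segment 3: (2,10) -> (2,6)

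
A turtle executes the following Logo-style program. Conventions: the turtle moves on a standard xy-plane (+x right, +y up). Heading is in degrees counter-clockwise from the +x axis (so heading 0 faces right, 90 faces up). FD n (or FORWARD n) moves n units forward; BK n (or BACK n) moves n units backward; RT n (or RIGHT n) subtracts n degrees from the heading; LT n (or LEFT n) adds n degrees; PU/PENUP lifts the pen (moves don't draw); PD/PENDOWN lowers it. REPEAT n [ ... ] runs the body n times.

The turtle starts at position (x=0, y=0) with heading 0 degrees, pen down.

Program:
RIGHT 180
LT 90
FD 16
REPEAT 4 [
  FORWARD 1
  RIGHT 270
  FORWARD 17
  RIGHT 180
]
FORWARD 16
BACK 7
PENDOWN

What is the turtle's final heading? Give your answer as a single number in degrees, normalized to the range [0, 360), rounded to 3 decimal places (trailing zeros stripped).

Executing turtle program step by step:
Start: pos=(0,0), heading=0, pen down
RT 180: heading 0 -> 180
LT 90: heading 180 -> 270
FD 16: (0,0) -> (0,-16) [heading=270, draw]
REPEAT 4 [
  -- iteration 1/4 --
  FD 1: (0,-16) -> (0,-17) [heading=270, draw]
  RT 270: heading 270 -> 0
  FD 17: (0,-17) -> (17,-17) [heading=0, draw]
  RT 180: heading 0 -> 180
  -- iteration 2/4 --
  FD 1: (17,-17) -> (16,-17) [heading=180, draw]
  RT 270: heading 180 -> 270
  FD 17: (16,-17) -> (16,-34) [heading=270, draw]
  RT 180: heading 270 -> 90
  -- iteration 3/4 --
  FD 1: (16,-34) -> (16,-33) [heading=90, draw]
  RT 270: heading 90 -> 180
  FD 17: (16,-33) -> (-1,-33) [heading=180, draw]
  RT 180: heading 180 -> 0
  -- iteration 4/4 --
  FD 1: (-1,-33) -> (0,-33) [heading=0, draw]
  RT 270: heading 0 -> 90
  FD 17: (0,-33) -> (0,-16) [heading=90, draw]
  RT 180: heading 90 -> 270
]
FD 16: (0,-16) -> (0,-32) [heading=270, draw]
BK 7: (0,-32) -> (0,-25) [heading=270, draw]
PD: pen down
Final: pos=(0,-25), heading=270, 11 segment(s) drawn

Answer: 270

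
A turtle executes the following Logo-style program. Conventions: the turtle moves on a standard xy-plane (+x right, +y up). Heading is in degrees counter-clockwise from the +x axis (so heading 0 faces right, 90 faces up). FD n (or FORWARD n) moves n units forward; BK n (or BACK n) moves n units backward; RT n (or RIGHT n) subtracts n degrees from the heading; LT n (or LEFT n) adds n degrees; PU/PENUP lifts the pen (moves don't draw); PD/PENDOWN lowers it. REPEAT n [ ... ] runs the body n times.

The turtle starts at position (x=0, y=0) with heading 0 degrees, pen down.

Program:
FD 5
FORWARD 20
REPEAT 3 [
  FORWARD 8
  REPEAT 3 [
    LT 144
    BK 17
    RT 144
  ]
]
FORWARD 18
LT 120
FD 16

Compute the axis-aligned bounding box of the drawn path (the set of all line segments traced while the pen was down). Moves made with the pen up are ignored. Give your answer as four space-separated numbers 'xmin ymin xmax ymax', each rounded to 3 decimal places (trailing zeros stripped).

Answer: 0 -89.931 190.78 0

Derivation:
Executing turtle program step by step:
Start: pos=(0,0), heading=0, pen down
FD 5: (0,0) -> (5,0) [heading=0, draw]
FD 20: (5,0) -> (25,0) [heading=0, draw]
REPEAT 3 [
  -- iteration 1/3 --
  FD 8: (25,0) -> (33,0) [heading=0, draw]
  REPEAT 3 [
    -- iteration 1/3 --
    LT 144: heading 0 -> 144
    BK 17: (33,0) -> (46.753,-9.992) [heading=144, draw]
    RT 144: heading 144 -> 0
    -- iteration 2/3 --
    LT 144: heading 0 -> 144
    BK 17: (46.753,-9.992) -> (60.507,-19.985) [heading=144, draw]
    RT 144: heading 144 -> 0
    -- iteration 3/3 --
    LT 144: heading 0 -> 144
    BK 17: (60.507,-19.985) -> (74.26,-29.977) [heading=144, draw]
    RT 144: heading 144 -> 0
  ]
  -- iteration 2/3 --
  FD 8: (74.26,-29.977) -> (82.26,-29.977) [heading=0, draw]
  REPEAT 3 [
    -- iteration 1/3 --
    LT 144: heading 0 -> 144
    BK 17: (82.26,-29.977) -> (96.013,-39.969) [heading=144, draw]
    RT 144: heading 144 -> 0
    -- iteration 2/3 --
    LT 144: heading 0 -> 144
    BK 17: (96.013,-39.969) -> (109.766,-49.962) [heading=144, draw]
    RT 144: heading 144 -> 0
    -- iteration 3/3 --
    LT 144: heading 0 -> 144
    BK 17: (109.766,-49.962) -> (123.52,-59.954) [heading=144, draw]
    RT 144: heading 144 -> 0
  ]
  -- iteration 3/3 --
  FD 8: (123.52,-59.954) -> (131.52,-59.954) [heading=0, draw]
  REPEAT 3 [
    -- iteration 1/3 --
    LT 144: heading 0 -> 144
    BK 17: (131.52,-59.954) -> (145.273,-69.946) [heading=144, draw]
    RT 144: heading 144 -> 0
    -- iteration 2/3 --
    LT 144: heading 0 -> 144
    BK 17: (145.273,-69.946) -> (159.026,-79.939) [heading=144, draw]
    RT 144: heading 144 -> 0
    -- iteration 3/3 --
    LT 144: heading 0 -> 144
    BK 17: (159.026,-79.939) -> (172.78,-89.931) [heading=144, draw]
    RT 144: heading 144 -> 0
  ]
]
FD 18: (172.78,-89.931) -> (190.78,-89.931) [heading=0, draw]
LT 120: heading 0 -> 120
FD 16: (190.78,-89.931) -> (182.78,-76.075) [heading=120, draw]
Final: pos=(182.78,-76.075), heading=120, 16 segment(s) drawn

Segment endpoints: x in {0, 5, 25, 33, 46.753, 60.507, 74.26, 82.26, 96.013, 109.766, 123.52, 131.52, 145.273, 159.026, 172.78, 182.78, 190.78}, y in {-89.931, -79.939, -76.075, -69.946, -59.954, -49.962, -39.969, -29.977, -19.985, -9.992, 0}
xmin=0, ymin=-89.931, xmax=190.78, ymax=0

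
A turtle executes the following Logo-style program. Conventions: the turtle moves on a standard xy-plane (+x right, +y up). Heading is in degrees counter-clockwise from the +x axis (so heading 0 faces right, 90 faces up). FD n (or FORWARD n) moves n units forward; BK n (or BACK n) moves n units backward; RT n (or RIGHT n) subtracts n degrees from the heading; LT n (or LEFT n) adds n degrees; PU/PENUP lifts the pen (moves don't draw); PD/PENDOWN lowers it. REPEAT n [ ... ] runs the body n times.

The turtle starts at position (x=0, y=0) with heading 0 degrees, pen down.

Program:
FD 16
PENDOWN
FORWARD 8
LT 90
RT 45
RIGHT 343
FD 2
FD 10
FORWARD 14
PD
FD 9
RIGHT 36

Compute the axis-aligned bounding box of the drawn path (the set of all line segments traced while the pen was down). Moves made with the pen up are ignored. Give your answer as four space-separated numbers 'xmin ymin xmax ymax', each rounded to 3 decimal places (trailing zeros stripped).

Executing turtle program step by step:
Start: pos=(0,0), heading=0, pen down
FD 16: (0,0) -> (16,0) [heading=0, draw]
PD: pen down
FD 8: (16,0) -> (24,0) [heading=0, draw]
LT 90: heading 0 -> 90
RT 45: heading 90 -> 45
RT 343: heading 45 -> 62
FD 2: (24,0) -> (24.939,1.766) [heading=62, draw]
FD 10: (24.939,1.766) -> (29.634,10.595) [heading=62, draw]
FD 14: (29.634,10.595) -> (36.206,22.957) [heading=62, draw]
PD: pen down
FD 9: (36.206,22.957) -> (40.432,30.903) [heading=62, draw]
RT 36: heading 62 -> 26
Final: pos=(40.432,30.903), heading=26, 6 segment(s) drawn

Segment endpoints: x in {0, 16, 24, 24.939, 29.634, 36.206, 40.432}, y in {0, 1.766, 10.595, 22.957, 30.903}
xmin=0, ymin=0, xmax=40.432, ymax=30.903

Answer: 0 0 40.432 30.903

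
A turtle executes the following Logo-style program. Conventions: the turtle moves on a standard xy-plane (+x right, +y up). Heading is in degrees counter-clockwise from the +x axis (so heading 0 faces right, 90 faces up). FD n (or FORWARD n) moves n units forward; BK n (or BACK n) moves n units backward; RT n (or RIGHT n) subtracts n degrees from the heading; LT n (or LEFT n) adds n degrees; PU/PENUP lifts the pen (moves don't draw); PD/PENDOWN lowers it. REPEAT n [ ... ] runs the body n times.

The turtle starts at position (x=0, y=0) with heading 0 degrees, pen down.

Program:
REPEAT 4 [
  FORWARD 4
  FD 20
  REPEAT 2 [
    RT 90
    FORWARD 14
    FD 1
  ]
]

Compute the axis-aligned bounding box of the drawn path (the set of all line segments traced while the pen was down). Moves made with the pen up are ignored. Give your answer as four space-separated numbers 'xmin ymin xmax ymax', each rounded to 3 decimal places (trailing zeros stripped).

Answer: -15 -15 24 0

Derivation:
Executing turtle program step by step:
Start: pos=(0,0), heading=0, pen down
REPEAT 4 [
  -- iteration 1/4 --
  FD 4: (0,0) -> (4,0) [heading=0, draw]
  FD 20: (4,0) -> (24,0) [heading=0, draw]
  REPEAT 2 [
    -- iteration 1/2 --
    RT 90: heading 0 -> 270
    FD 14: (24,0) -> (24,-14) [heading=270, draw]
    FD 1: (24,-14) -> (24,-15) [heading=270, draw]
    -- iteration 2/2 --
    RT 90: heading 270 -> 180
    FD 14: (24,-15) -> (10,-15) [heading=180, draw]
    FD 1: (10,-15) -> (9,-15) [heading=180, draw]
  ]
  -- iteration 2/4 --
  FD 4: (9,-15) -> (5,-15) [heading=180, draw]
  FD 20: (5,-15) -> (-15,-15) [heading=180, draw]
  REPEAT 2 [
    -- iteration 1/2 --
    RT 90: heading 180 -> 90
    FD 14: (-15,-15) -> (-15,-1) [heading=90, draw]
    FD 1: (-15,-1) -> (-15,0) [heading=90, draw]
    -- iteration 2/2 --
    RT 90: heading 90 -> 0
    FD 14: (-15,0) -> (-1,0) [heading=0, draw]
    FD 1: (-1,0) -> (0,0) [heading=0, draw]
  ]
  -- iteration 3/4 --
  FD 4: (0,0) -> (4,0) [heading=0, draw]
  FD 20: (4,0) -> (24,0) [heading=0, draw]
  REPEAT 2 [
    -- iteration 1/2 --
    RT 90: heading 0 -> 270
    FD 14: (24,0) -> (24,-14) [heading=270, draw]
    FD 1: (24,-14) -> (24,-15) [heading=270, draw]
    -- iteration 2/2 --
    RT 90: heading 270 -> 180
    FD 14: (24,-15) -> (10,-15) [heading=180, draw]
    FD 1: (10,-15) -> (9,-15) [heading=180, draw]
  ]
  -- iteration 4/4 --
  FD 4: (9,-15) -> (5,-15) [heading=180, draw]
  FD 20: (5,-15) -> (-15,-15) [heading=180, draw]
  REPEAT 2 [
    -- iteration 1/2 --
    RT 90: heading 180 -> 90
    FD 14: (-15,-15) -> (-15,-1) [heading=90, draw]
    FD 1: (-15,-1) -> (-15,0) [heading=90, draw]
    -- iteration 2/2 --
    RT 90: heading 90 -> 0
    FD 14: (-15,0) -> (-1,0) [heading=0, draw]
    FD 1: (-1,0) -> (0,0) [heading=0, draw]
  ]
]
Final: pos=(0,0), heading=0, 24 segment(s) drawn

Segment endpoints: x in {-15, -15, -15, -1, 0, 0, 4, 4, 5, 5, 9, 9, 10, 10, 24, 24}, y in {-15, -15, -15, -15, -15, -14, -14, -1, -1, 0, 0, 0, 0, 0, 0, 0, 0, 0}
xmin=-15, ymin=-15, xmax=24, ymax=0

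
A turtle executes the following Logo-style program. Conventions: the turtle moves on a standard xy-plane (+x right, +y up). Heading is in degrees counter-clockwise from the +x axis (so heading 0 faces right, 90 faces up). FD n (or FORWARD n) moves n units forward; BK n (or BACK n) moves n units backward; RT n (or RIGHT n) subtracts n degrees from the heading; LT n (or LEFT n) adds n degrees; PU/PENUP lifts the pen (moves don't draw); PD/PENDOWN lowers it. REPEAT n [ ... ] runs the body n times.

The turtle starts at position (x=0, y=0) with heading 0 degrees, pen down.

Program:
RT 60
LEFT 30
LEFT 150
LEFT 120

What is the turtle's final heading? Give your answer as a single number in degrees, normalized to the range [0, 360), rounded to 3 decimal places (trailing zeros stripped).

Answer: 240

Derivation:
Executing turtle program step by step:
Start: pos=(0,0), heading=0, pen down
RT 60: heading 0 -> 300
LT 30: heading 300 -> 330
LT 150: heading 330 -> 120
LT 120: heading 120 -> 240
Final: pos=(0,0), heading=240, 0 segment(s) drawn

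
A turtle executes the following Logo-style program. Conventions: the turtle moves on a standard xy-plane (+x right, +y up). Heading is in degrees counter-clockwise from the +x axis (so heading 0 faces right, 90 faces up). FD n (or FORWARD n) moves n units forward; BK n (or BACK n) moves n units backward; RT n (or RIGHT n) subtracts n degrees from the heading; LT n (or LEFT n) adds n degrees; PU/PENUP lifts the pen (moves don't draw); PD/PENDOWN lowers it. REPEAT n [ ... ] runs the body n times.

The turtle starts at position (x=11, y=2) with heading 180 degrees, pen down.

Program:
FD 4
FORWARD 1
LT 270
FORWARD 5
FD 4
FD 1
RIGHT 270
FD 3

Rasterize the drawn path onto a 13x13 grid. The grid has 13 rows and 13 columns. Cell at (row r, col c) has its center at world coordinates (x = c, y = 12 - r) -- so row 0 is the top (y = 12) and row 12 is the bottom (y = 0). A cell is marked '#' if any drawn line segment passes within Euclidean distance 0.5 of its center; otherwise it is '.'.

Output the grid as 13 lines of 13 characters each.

Answer: ...####......
......#......
......#......
......#......
......#......
......#......
......#......
......#......
......#......
......#......
......######.
.............
.............

Derivation:
Segment 0: (11,2) -> (7,2)
Segment 1: (7,2) -> (6,2)
Segment 2: (6,2) -> (6,7)
Segment 3: (6,7) -> (6,11)
Segment 4: (6,11) -> (6,12)
Segment 5: (6,12) -> (3,12)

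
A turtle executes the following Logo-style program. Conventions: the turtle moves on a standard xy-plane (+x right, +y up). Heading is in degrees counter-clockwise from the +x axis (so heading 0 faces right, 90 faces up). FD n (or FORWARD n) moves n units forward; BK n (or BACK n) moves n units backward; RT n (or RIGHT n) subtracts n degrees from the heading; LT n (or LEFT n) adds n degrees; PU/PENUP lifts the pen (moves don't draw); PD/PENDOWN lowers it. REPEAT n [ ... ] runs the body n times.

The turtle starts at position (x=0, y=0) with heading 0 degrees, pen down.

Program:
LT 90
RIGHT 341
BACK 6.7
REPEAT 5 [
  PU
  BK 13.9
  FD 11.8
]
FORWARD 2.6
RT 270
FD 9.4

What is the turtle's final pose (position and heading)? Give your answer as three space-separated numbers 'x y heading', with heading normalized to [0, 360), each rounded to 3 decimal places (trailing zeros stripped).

Executing turtle program step by step:
Start: pos=(0,0), heading=0, pen down
LT 90: heading 0 -> 90
RT 341: heading 90 -> 109
BK 6.7: (0,0) -> (2.181,-6.335) [heading=109, draw]
REPEAT 5 [
  -- iteration 1/5 --
  PU: pen up
  BK 13.9: (2.181,-6.335) -> (6.707,-19.478) [heading=109, move]
  FD 11.8: (6.707,-19.478) -> (2.865,-8.321) [heading=109, move]
  -- iteration 2/5 --
  PU: pen up
  BK 13.9: (2.865,-8.321) -> (7.39,-21.463) [heading=109, move]
  FD 11.8: (7.39,-21.463) -> (3.549,-10.306) [heading=109, move]
  -- iteration 3/5 --
  PU: pen up
  BK 13.9: (3.549,-10.306) -> (8.074,-23.449) [heading=109, move]
  FD 11.8: (8.074,-23.449) -> (4.232,-12.292) [heading=109, move]
  -- iteration 4/5 --
  PU: pen up
  BK 13.9: (4.232,-12.292) -> (8.758,-25.434) [heading=109, move]
  FD 11.8: (8.758,-25.434) -> (4.916,-14.277) [heading=109, move]
  -- iteration 5/5 --
  PU: pen up
  BK 13.9: (4.916,-14.277) -> (9.441,-27.42) [heading=109, move]
  FD 11.8: (9.441,-27.42) -> (5.6,-16.263) [heading=109, move]
]
FD 2.6: (5.6,-16.263) -> (4.753,-13.805) [heading=109, move]
RT 270: heading 109 -> 199
FD 9.4: (4.753,-13.805) -> (-4.135,-16.865) [heading=199, move]
Final: pos=(-4.135,-16.865), heading=199, 1 segment(s) drawn

Answer: -4.135 -16.865 199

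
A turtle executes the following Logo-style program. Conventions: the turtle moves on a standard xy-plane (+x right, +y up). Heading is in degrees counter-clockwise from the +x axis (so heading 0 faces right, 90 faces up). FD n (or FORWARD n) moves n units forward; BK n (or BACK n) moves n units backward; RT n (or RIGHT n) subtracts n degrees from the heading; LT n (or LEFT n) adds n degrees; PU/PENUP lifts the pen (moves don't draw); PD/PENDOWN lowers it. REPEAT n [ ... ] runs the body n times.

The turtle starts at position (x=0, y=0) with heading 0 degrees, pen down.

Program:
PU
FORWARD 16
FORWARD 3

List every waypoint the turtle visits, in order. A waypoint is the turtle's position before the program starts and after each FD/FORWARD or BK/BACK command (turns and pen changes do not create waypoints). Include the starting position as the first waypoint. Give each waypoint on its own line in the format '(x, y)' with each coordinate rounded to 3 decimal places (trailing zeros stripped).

Answer: (0, 0)
(16, 0)
(19, 0)

Derivation:
Executing turtle program step by step:
Start: pos=(0,0), heading=0, pen down
PU: pen up
FD 16: (0,0) -> (16,0) [heading=0, move]
FD 3: (16,0) -> (19,0) [heading=0, move]
Final: pos=(19,0), heading=0, 0 segment(s) drawn
Waypoints (3 total):
(0, 0)
(16, 0)
(19, 0)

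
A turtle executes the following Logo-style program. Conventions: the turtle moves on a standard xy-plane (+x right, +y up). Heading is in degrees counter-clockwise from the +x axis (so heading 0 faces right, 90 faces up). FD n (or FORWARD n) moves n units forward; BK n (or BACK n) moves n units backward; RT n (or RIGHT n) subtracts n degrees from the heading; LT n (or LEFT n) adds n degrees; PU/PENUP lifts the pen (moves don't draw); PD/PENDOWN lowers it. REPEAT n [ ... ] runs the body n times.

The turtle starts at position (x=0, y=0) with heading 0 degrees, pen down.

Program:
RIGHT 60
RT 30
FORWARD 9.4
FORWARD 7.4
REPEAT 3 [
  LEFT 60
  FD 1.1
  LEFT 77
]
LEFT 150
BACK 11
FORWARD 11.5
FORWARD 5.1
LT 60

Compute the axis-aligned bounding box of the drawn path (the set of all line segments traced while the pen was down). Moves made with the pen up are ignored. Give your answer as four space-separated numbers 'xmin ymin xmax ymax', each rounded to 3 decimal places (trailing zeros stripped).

Executing turtle program step by step:
Start: pos=(0,0), heading=0, pen down
RT 60: heading 0 -> 300
RT 30: heading 300 -> 270
FD 9.4: (0,0) -> (0,-9.4) [heading=270, draw]
FD 7.4: (0,-9.4) -> (0,-16.8) [heading=270, draw]
REPEAT 3 [
  -- iteration 1/3 --
  LT 60: heading 270 -> 330
  FD 1.1: (0,-16.8) -> (0.953,-17.35) [heading=330, draw]
  LT 77: heading 330 -> 47
  -- iteration 2/3 --
  LT 60: heading 47 -> 107
  FD 1.1: (0.953,-17.35) -> (0.631,-16.298) [heading=107, draw]
  LT 77: heading 107 -> 184
  -- iteration 3/3 --
  LT 60: heading 184 -> 244
  FD 1.1: (0.631,-16.298) -> (0.149,-17.287) [heading=244, draw]
  LT 77: heading 244 -> 321
]
LT 150: heading 321 -> 111
BK 11: (0.149,-17.287) -> (4.091,-27.556) [heading=111, draw]
FD 11.5: (4.091,-27.556) -> (-0.03,-16.82) [heading=111, draw]
FD 5.1: (-0.03,-16.82) -> (-1.858,-12.059) [heading=111, draw]
LT 60: heading 111 -> 171
Final: pos=(-1.858,-12.059), heading=171, 8 segment(s) drawn

Segment endpoints: x in {-1.858, -0.03, 0, 0, 0, 0.149, 0.631, 0.953, 4.091}, y in {-27.556, -17.35, -17.287, -16.82, -16.8, -16.298, -12.059, -9.4, 0}
xmin=-1.858, ymin=-27.556, xmax=4.091, ymax=0

Answer: -1.858 -27.556 4.091 0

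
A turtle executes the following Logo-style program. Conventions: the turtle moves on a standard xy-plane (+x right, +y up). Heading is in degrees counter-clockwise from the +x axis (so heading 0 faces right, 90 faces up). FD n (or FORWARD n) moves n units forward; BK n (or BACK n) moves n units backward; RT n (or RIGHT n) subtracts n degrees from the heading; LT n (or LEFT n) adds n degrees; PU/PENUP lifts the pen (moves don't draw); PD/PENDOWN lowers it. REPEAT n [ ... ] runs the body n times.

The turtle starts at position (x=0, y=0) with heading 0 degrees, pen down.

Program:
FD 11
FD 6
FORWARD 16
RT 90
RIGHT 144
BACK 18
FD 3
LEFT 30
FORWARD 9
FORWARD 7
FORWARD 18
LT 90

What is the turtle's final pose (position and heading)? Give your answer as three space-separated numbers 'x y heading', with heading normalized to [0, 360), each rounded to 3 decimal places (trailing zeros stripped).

Executing turtle program step by step:
Start: pos=(0,0), heading=0, pen down
FD 11: (0,0) -> (11,0) [heading=0, draw]
FD 6: (11,0) -> (17,0) [heading=0, draw]
FD 16: (17,0) -> (33,0) [heading=0, draw]
RT 90: heading 0 -> 270
RT 144: heading 270 -> 126
BK 18: (33,0) -> (43.58,-14.562) [heading=126, draw]
FD 3: (43.58,-14.562) -> (41.817,-12.135) [heading=126, draw]
LT 30: heading 126 -> 156
FD 9: (41.817,-12.135) -> (33.595,-8.475) [heading=156, draw]
FD 7: (33.595,-8.475) -> (27.2,-5.627) [heading=156, draw]
FD 18: (27.2,-5.627) -> (10.756,1.694) [heading=156, draw]
LT 90: heading 156 -> 246
Final: pos=(10.756,1.694), heading=246, 8 segment(s) drawn

Answer: 10.756 1.694 246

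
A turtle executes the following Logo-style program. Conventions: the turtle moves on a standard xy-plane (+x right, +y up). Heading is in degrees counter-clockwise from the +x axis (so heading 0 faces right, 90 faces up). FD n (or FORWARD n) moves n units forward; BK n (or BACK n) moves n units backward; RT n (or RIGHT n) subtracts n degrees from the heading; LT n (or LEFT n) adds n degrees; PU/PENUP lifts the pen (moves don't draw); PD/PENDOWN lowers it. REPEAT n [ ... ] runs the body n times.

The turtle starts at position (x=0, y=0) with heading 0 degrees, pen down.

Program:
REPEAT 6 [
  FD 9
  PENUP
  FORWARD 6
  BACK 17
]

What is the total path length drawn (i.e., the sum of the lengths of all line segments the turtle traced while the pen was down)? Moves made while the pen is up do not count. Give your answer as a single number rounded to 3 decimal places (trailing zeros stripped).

Answer: 9

Derivation:
Executing turtle program step by step:
Start: pos=(0,0), heading=0, pen down
REPEAT 6 [
  -- iteration 1/6 --
  FD 9: (0,0) -> (9,0) [heading=0, draw]
  PU: pen up
  FD 6: (9,0) -> (15,0) [heading=0, move]
  BK 17: (15,0) -> (-2,0) [heading=0, move]
  -- iteration 2/6 --
  FD 9: (-2,0) -> (7,0) [heading=0, move]
  PU: pen up
  FD 6: (7,0) -> (13,0) [heading=0, move]
  BK 17: (13,0) -> (-4,0) [heading=0, move]
  -- iteration 3/6 --
  FD 9: (-4,0) -> (5,0) [heading=0, move]
  PU: pen up
  FD 6: (5,0) -> (11,0) [heading=0, move]
  BK 17: (11,0) -> (-6,0) [heading=0, move]
  -- iteration 4/6 --
  FD 9: (-6,0) -> (3,0) [heading=0, move]
  PU: pen up
  FD 6: (3,0) -> (9,0) [heading=0, move]
  BK 17: (9,0) -> (-8,0) [heading=0, move]
  -- iteration 5/6 --
  FD 9: (-8,0) -> (1,0) [heading=0, move]
  PU: pen up
  FD 6: (1,0) -> (7,0) [heading=0, move]
  BK 17: (7,0) -> (-10,0) [heading=0, move]
  -- iteration 6/6 --
  FD 9: (-10,0) -> (-1,0) [heading=0, move]
  PU: pen up
  FD 6: (-1,0) -> (5,0) [heading=0, move]
  BK 17: (5,0) -> (-12,0) [heading=0, move]
]
Final: pos=(-12,0), heading=0, 1 segment(s) drawn

Segment lengths:
  seg 1: (0,0) -> (9,0), length = 9
Total = 9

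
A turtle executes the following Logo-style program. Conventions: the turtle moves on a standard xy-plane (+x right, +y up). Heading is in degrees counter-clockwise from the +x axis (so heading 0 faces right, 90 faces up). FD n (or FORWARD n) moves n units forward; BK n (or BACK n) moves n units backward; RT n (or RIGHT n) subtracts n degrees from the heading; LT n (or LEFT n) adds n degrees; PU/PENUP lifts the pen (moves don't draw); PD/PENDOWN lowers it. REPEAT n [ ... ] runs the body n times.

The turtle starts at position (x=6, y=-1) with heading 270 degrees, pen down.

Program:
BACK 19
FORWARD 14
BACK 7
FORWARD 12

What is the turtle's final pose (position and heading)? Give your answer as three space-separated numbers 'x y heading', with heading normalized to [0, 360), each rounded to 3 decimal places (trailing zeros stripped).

Answer: 6 -1 270

Derivation:
Executing turtle program step by step:
Start: pos=(6,-1), heading=270, pen down
BK 19: (6,-1) -> (6,18) [heading=270, draw]
FD 14: (6,18) -> (6,4) [heading=270, draw]
BK 7: (6,4) -> (6,11) [heading=270, draw]
FD 12: (6,11) -> (6,-1) [heading=270, draw]
Final: pos=(6,-1), heading=270, 4 segment(s) drawn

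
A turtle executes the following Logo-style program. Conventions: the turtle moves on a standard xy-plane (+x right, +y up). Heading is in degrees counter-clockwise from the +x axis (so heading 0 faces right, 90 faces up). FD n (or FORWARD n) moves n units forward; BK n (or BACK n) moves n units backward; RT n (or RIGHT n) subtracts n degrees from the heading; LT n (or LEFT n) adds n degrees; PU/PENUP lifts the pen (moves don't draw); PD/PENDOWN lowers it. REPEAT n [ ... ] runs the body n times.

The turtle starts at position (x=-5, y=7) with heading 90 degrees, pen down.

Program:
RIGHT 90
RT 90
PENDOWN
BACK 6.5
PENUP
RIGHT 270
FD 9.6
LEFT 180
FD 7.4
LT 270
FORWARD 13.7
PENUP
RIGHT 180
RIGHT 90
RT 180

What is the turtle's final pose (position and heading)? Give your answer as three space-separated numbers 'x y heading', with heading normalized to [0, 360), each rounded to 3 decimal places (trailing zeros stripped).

Executing turtle program step by step:
Start: pos=(-5,7), heading=90, pen down
RT 90: heading 90 -> 0
RT 90: heading 0 -> 270
PD: pen down
BK 6.5: (-5,7) -> (-5,13.5) [heading=270, draw]
PU: pen up
RT 270: heading 270 -> 0
FD 9.6: (-5,13.5) -> (4.6,13.5) [heading=0, move]
LT 180: heading 0 -> 180
FD 7.4: (4.6,13.5) -> (-2.8,13.5) [heading=180, move]
LT 270: heading 180 -> 90
FD 13.7: (-2.8,13.5) -> (-2.8,27.2) [heading=90, move]
PU: pen up
RT 180: heading 90 -> 270
RT 90: heading 270 -> 180
RT 180: heading 180 -> 0
Final: pos=(-2.8,27.2), heading=0, 1 segment(s) drawn

Answer: -2.8 27.2 0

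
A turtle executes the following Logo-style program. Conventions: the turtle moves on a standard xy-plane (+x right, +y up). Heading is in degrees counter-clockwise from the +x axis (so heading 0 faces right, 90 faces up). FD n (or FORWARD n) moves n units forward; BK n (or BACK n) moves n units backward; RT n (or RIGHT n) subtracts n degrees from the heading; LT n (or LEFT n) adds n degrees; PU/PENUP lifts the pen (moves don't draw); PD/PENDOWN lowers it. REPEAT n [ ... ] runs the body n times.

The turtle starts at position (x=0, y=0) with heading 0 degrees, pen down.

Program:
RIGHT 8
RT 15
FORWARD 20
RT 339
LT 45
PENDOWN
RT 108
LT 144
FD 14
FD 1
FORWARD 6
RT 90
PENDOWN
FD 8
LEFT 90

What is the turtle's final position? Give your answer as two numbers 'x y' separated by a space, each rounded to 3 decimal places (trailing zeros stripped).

Executing turtle program step by step:
Start: pos=(0,0), heading=0, pen down
RT 8: heading 0 -> 352
RT 15: heading 352 -> 337
FD 20: (0,0) -> (18.41,-7.815) [heading=337, draw]
RT 339: heading 337 -> 358
LT 45: heading 358 -> 43
PD: pen down
RT 108: heading 43 -> 295
LT 144: heading 295 -> 79
FD 14: (18.41,-7.815) -> (21.081,5.928) [heading=79, draw]
FD 1: (21.081,5.928) -> (21.272,6.91) [heading=79, draw]
FD 6: (21.272,6.91) -> (22.417,12.8) [heading=79, draw]
RT 90: heading 79 -> 349
PD: pen down
FD 8: (22.417,12.8) -> (30.27,11.273) [heading=349, draw]
LT 90: heading 349 -> 79
Final: pos=(30.27,11.273), heading=79, 5 segment(s) drawn

Answer: 30.27 11.273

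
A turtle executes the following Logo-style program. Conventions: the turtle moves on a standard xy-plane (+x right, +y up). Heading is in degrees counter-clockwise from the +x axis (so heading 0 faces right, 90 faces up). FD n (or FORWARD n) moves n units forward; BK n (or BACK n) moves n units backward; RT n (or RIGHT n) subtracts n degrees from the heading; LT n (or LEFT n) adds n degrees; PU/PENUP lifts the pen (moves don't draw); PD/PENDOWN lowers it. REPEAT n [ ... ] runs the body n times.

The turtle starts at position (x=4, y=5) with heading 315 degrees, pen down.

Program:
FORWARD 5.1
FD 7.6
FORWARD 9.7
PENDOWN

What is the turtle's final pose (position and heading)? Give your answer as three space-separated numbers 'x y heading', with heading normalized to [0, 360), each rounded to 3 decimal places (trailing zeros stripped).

Executing turtle program step by step:
Start: pos=(4,5), heading=315, pen down
FD 5.1: (4,5) -> (7.606,1.394) [heading=315, draw]
FD 7.6: (7.606,1.394) -> (12.98,-3.98) [heading=315, draw]
FD 9.7: (12.98,-3.98) -> (19.839,-10.839) [heading=315, draw]
PD: pen down
Final: pos=(19.839,-10.839), heading=315, 3 segment(s) drawn

Answer: 19.839 -10.839 315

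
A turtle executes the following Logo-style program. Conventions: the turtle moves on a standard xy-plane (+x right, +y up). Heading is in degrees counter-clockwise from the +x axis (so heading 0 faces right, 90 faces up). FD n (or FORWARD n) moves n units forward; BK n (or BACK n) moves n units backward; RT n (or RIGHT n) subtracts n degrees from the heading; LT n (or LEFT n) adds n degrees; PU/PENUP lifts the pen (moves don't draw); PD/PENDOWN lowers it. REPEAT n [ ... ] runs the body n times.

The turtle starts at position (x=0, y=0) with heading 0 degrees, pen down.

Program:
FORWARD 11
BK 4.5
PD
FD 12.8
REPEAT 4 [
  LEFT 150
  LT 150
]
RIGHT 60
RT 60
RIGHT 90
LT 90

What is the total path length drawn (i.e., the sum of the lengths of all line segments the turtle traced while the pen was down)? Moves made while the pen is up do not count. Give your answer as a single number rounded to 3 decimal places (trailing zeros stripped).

Executing turtle program step by step:
Start: pos=(0,0), heading=0, pen down
FD 11: (0,0) -> (11,0) [heading=0, draw]
BK 4.5: (11,0) -> (6.5,0) [heading=0, draw]
PD: pen down
FD 12.8: (6.5,0) -> (19.3,0) [heading=0, draw]
REPEAT 4 [
  -- iteration 1/4 --
  LT 150: heading 0 -> 150
  LT 150: heading 150 -> 300
  -- iteration 2/4 --
  LT 150: heading 300 -> 90
  LT 150: heading 90 -> 240
  -- iteration 3/4 --
  LT 150: heading 240 -> 30
  LT 150: heading 30 -> 180
  -- iteration 4/4 --
  LT 150: heading 180 -> 330
  LT 150: heading 330 -> 120
]
RT 60: heading 120 -> 60
RT 60: heading 60 -> 0
RT 90: heading 0 -> 270
LT 90: heading 270 -> 0
Final: pos=(19.3,0), heading=0, 3 segment(s) drawn

Segment lengths:
  seg 1: (0,0) -> (11,0), length = 11
  seg 2: (11,0) -> (6.5,0), length = 4.5
  seg 3: (6.5,0) -> (19.3,0), length = 12.8
Total = 28.3

Answer: 28.3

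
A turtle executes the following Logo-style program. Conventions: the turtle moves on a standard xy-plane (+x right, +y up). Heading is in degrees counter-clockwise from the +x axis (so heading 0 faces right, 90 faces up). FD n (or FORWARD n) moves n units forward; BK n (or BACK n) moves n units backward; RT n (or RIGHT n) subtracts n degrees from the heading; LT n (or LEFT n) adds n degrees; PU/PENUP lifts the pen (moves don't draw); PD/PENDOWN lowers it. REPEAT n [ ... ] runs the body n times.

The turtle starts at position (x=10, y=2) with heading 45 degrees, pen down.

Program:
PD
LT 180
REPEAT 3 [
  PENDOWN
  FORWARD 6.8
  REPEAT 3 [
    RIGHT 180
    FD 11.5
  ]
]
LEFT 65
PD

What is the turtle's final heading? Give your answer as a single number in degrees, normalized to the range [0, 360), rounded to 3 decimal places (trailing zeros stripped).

Executing turtle program step by step:
Start: pos=(10,2), heading=45, pen down
PD: pen down
LT 180: heading 45 -> 225
REPEAT 3 [
  -- iteration 1/3 --
  PD: pen down
  FD 6.8: (10,2) -> (5.192,-2.808) [heading=225, draw]
  REPEAT 3 [
    -- iteration 1/3 --
    RT 180: heading 225 -> 45
    FD 11.5: (5.192,-2.808) -> (13.323,5.323) [heading=45, draw]
    -- iteration 2/3 --
    RT 180: heading 45 -> 225
    FD 11.5: (13.323,5.323) -> (5.192,-2.808) [heading=225, draw]
    -- iteration 3/3 --
    RT 180: heading 225 -> 45
    FD 11.5: (5.192,-2.808) -> (13.323,5.323) [heading=45, draw]
  ]
  -- iteration 2/3 --
  PD: pen down
  FD 6.8: (13.323,5.323) -> (18.132,10.132) [heading=45, draw]
  REPEAT 3 [
    -- iteration 1/3 --
    RT 180: heading 45 -> 225
    FD 11.5: (18.132,10.132) -> (10,2) [heading=225, draw]
    -- iteration 2/3 --
    RT 180: heading 225 -> 45
    FD 11.5: (10,2) -> (18.132,10.132) [heading=45, draw]
    -- iteration 3/3 --
    RT 180: heading 45 -> 225
    FD 11.5: (18.132,10.132) -> (10,2) [heading=225, draw]
  ]
  -- iteration 3/3 --
  PD: pen down
  FD 6.8: (10,2) -> (5.192,-2.808) [heading=225, draw]
  REPEAT 3 [
    -- iteration 1/3 --
    RT 180: heading 225 -> 45
    FD 11.5: (5.192,-2.808) -> (13.323,5.323) [heading=45, draw]
    -- iteration 2/3 --
    RT 180: heading 45 -> 225
    FD 11.5: (13.323,5.323) -> (5.192,-2.808) [heading=225, draw]
    -- iteration 3/3 --
    RT 180: heading 225 -> 45
    FD 11.5: (5.192,-2.808) -> (13.323,5.323) [heading=45, draw]
  ]
]
LT 65: heading 45 -> 110
PD: pen down
Final: pos=(13.323,5.323), heading=110, 12 segment(s) drawn

Answer: 110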